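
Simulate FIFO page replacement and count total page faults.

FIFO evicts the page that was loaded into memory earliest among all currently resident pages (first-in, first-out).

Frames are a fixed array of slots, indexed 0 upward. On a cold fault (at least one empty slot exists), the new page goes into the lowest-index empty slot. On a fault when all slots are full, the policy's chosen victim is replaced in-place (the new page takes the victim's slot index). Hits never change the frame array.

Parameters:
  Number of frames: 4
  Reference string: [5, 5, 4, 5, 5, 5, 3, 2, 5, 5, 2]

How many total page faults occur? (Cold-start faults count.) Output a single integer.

Step 0: ref 5 → FAULT, frames=[5,-,-,-]
Step 1: ref 5 → HIT, frames=[5,-,-,-]
Step 2: ref 4 → FAULT, frames=[5,4,-,-]
Step 3: ref 5 → HIT, frames=[5,4,-,-]
Step 4: ref 5 → HIT, frames=[5,4,-,-]
Step 5: ref 5 → HIT, frames=[5,4,-,-]
Step 6: ref 3 → FAULT, frames=[5,4,3,-]
Step 7: ref 2 → FAULT, frames=[5,4,3,2]
Step 8: ref 5 → HIT, frames=[5,4,3,2]
Step 9: ref 5 → HIT, frames=[5,4,3,2]
Step 10: ref 2 → HIT, frames=[5,4,3,2]
Total faults: 4

Answer: 4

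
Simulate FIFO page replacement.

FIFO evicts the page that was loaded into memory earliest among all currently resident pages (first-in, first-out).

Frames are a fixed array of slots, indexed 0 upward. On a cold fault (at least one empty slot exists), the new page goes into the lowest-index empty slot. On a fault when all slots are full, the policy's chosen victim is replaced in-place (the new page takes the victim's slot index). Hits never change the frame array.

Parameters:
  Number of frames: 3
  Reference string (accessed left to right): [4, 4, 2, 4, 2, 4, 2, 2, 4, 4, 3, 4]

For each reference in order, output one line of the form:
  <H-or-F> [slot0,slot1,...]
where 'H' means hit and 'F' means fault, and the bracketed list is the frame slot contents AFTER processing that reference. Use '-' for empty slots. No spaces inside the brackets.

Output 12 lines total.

F [4,-,-]
H [4,-,-]
F [4,2,-]
H [4,2,-]
H [4,2,-]
H [4,2,-]
H [4,2,-]
H [4,2,-]
H [4,2,-]
H [4,2,-]
F [4,2,3]
H [4,2,3]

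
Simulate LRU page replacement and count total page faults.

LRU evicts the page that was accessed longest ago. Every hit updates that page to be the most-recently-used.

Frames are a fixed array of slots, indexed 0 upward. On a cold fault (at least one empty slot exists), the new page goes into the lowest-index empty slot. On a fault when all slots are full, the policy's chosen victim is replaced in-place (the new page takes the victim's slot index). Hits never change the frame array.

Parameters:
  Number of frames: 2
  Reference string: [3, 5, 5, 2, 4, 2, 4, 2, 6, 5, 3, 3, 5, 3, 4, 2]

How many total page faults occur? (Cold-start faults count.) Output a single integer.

Answer: 9

Derivation:
Step 0: ref 3 → FAULT, frames=[3,-]
Step 1: ref 5 → FAULT, frames=[3,5]
Step 2: ref 5 → HIT, frames=[3,5]
Step 3: ref 2 → FAULT (evict 3), frames=[2,5]
Step 4: ref 4 → FAULT (evict 5), frames=[2,4]
Step 5: ref 2 → HIT, frames=[2,4]
Step 6: ref 4 → HIT, frames=[2,4]
Step 7: ref 2 → HIT, frames=[2,4]
Step 8: ref 6 → FAULT (evict 4), frames=[2,6]
Step 9: ref 5 → FAULT (evict 2), frames=[5,6]
Step 10: ref 3 → FAULT (evict 6), frames=[5,3]
Step 11: ref 3 → HIT, frames=[5,3]
Step 12: ref 5 → HIT, frames=[5,3]
Step 13: ref 3 → HIT, frames=[5,3]
Step 14: ref 4 → FAULT (evict 5), frames=[4,3]
Step 15: ref 2 → FAULT (evict 3), frames=[4,2]
Total faults: 9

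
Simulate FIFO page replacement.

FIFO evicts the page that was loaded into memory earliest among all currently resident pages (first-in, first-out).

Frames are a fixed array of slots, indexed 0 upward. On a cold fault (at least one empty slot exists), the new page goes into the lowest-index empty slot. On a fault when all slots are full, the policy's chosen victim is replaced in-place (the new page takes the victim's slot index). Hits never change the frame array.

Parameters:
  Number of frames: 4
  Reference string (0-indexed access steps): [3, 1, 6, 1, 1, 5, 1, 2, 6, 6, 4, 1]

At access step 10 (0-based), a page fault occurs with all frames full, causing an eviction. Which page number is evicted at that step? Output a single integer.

Answer: 1

Derivation:
Step 0: ref 3 -> FAULT, frames=[3,-,-,-]
Step 1: ref 1 -> FAULT, frames=[3,1,-,-]
Step 2: ref 6 -> FAULT, frames=[3,1,6,-]
Step 3: ref 1 -> HIT, frames=[3,1,6,-]
Step 4: ref 1 -> HIT, frames=[3,1,6,-]
Step 5: ref 5 -> FAULT, frames=[3,1,6,5]
Step 6: ref 1 -> HIT, frames=[3,1,6,5]
Step 7: ref 2 -> FAULT, evict 3, frames=[2,1,6,5]
Step 8: ref 6 -> HIT, frames=[2,1,6,5]
Step 9: ref 6 -> HIT, frames=[2,1,6,5]
Step 10: ref 4 -> FAULT, evict 1, frames=[2,4,6,5]
At step 10: evicted page 1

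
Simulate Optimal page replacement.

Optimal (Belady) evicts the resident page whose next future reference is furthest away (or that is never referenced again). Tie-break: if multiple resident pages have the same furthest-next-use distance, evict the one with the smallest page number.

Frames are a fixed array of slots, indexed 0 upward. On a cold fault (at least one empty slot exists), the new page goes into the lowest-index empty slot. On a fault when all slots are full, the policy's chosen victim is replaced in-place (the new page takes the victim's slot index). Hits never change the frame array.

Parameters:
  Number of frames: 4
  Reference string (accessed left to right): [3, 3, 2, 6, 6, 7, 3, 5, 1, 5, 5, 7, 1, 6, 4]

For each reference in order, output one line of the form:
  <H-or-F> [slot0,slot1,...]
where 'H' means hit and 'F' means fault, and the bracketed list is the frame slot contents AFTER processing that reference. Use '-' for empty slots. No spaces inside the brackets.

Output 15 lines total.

F [3,-,-,-]
H [3,-,-,-]
F [3,2,-,-]
F [3,2,6,-]
H [3,2,6,-]
F [3,2,6,7]
H [3,2,6,7]
F [3,5,6,7]
F [1,5,6,7]
H [1,5,6,7]
H [1,5,6,7]
H [1,5,6,7]
H [1,5,6,7]
H [1,5,6,7]
F [4,5,6,7]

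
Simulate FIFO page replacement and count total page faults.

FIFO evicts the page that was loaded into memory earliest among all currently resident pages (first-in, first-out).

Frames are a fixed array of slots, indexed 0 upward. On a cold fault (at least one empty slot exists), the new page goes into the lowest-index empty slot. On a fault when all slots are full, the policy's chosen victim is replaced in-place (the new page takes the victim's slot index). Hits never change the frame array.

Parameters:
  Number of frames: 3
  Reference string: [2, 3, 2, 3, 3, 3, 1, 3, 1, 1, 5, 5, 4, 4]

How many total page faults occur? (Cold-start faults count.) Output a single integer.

Step 0: ref 2 → FAULT, frames=[2,-,-]
Step 1: ref 3 → FAULT, frames=[2,3,-]
Step 2: ref 2 → HIT, frames=[2,3,-]
Step 3: ref 3 → HIT, frames=[2,3,-]
Step 4: ref 3 → HIT, frames=[2,3,-]
Step 5: ref 3 → HIT, frames=[2,3,-]
Step 6: ref 1 → FAULT, frames=[2,3,1]
Step 7: ref 3 → HIT, frames=[2,3,1]
Step 8: ref 1 → HIT, frames=[2,3,1]
Step 9: ref 1 → HIT, frames=[2,3,1]
Step 10: ref 5 → FAULT (evict 2), frames=[5,3,1]
Step 11: ref 5 → HIT, frames=[5,3,1]
Step 12: ref 4 → FAULT (evict 3), frames=[5,4,1]
Step 13: ref 4 → HIT, frames=[5,4,1]
Total faults: 5

Answer: 5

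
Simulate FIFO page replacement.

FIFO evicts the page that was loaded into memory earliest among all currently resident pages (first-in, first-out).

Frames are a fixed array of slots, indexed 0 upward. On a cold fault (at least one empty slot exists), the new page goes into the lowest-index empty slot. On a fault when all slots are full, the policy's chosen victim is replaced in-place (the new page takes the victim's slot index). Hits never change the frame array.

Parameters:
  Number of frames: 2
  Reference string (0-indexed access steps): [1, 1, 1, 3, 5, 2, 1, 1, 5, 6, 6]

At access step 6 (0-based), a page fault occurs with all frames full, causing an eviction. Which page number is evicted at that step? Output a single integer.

Step 0: ref 1 -> FAULT, frames=[1,-]
Step 1: ref 1 -> HIT, frames=[1,-]
Step 2: ref 1 -> HIT, frames=[1,-]
Step 3: ref 3 -> FAULT, frames=[1,3]
Step 4: ref 5 -> FAULT, evict 1, frames=[5,3]
Step 5: ref 2 -> FAULT, evict 3, frames=[5,2]
Step 6: ref 1 -> FAULT, evict 5, frames=[1,2]
At step 6: evicted page 5

Answer: 5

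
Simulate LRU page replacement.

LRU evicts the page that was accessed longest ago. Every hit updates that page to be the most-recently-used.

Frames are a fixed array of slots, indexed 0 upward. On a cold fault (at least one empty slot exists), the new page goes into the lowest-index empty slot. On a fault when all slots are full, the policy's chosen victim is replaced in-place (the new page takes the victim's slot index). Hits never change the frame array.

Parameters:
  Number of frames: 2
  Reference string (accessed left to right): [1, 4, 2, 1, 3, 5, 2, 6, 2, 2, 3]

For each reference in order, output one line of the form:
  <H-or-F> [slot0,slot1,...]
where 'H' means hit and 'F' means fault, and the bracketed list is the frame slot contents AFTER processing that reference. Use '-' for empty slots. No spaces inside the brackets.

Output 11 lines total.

F [1,-]
F [1,4]
F [2,4]
F [2,1]
F [3,1]
F [3,5]
F [2,5]
F [2,6]
H [2,6]
H [2,6]
F [2,3]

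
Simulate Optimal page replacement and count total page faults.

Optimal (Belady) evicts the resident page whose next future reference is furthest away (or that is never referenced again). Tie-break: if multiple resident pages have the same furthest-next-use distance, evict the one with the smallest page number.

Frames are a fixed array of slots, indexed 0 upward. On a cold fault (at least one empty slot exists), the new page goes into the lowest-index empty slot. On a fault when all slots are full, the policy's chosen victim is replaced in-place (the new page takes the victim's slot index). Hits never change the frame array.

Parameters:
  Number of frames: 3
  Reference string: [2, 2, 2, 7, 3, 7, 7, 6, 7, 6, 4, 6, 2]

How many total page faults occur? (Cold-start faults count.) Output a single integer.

Step 0: ref 2 → FAULT, frames=[2,-,-]
Step 1: ref 2 → HIT, frames=[2,-,-]
Step 2: ref 2 → HIT, frames=[2,-,-]
Step 3: ref 7 → FAULT, frames=[2,7,-]
Step 4: ref 3 → FAULT, frames=[2,7,3]
Step 5: ref 7 → HIT, frames=[2,7,3]
Step 6: ref 7 → HIT, frames=[2,7,3]
Step 7: ref 6 → FAULT (evict 3), frames=[2,7,6]
Step 8: ref 7 → HIT, frames=[2,7,6]
Step 9: ref 6 → HIT, frames=[2,7,6]
Step 10: ref 4 → FAULT (evict 7), frames=[2,4,6]
Step 11: ref 6 → HIT, frames=[2,4,6]
Step 12: ref 2 → HIT, frames=[2,4,6]
Total faults: 5

Answer: 5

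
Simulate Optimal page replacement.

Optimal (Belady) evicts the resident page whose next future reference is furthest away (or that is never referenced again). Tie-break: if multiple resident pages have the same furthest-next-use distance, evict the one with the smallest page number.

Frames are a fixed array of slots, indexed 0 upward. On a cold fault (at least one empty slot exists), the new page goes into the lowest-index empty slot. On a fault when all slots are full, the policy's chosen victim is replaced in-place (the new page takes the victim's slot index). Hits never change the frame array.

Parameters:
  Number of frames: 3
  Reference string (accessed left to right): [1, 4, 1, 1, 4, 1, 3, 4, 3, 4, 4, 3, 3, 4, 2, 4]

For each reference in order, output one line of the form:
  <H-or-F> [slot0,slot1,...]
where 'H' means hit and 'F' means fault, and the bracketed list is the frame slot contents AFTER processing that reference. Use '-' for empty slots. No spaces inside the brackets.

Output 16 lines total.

F [1,-,-]
F [1,4,-]
H [1,4,-]
H [1,4,-]
H [1,4,-]
H [1,4,-]
F [1,4,3]
H [1,4,3]
H [1,4,3]
H [1,4,3]
H [1,4,3]
H [1,4,3]
H [1,4,3]
H [1,4,3]
F [2,4,3]
H [2,4,3]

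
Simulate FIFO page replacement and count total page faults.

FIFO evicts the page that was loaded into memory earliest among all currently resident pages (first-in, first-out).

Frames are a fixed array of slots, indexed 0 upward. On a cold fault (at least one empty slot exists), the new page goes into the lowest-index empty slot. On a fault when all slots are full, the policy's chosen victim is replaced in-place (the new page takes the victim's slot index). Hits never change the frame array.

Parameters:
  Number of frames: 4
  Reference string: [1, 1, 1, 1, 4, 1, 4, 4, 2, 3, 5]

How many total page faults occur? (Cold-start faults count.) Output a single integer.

Step 0: ref 1 → FAULT, frames=[1,-,-,-]
Step 1: ref 1 → HIT, frames=[1,-,-,-]
Step 2: ref 1 → HIT, frames=[1,-,-,-]
Step 3: ref 1 → HIT, frames=[1,-,-,-]
Step 4: ref 4 → FAULT, frames=[1,4,-,-]
Step 5: ref 1 → HIT, frames=[1,4,-,-]
Step 6: ref 4 → HIT, frames=[1,4,-,-]
Step 7: ref 4 → HIT, frames=[1,4,-,-]
Step 8: ref 2 → FAULT, frames=[1,4,2,-]
Step 9: ref 3 → FAULT, frames=[1,4,2,3]
Step 10: ref 5 → FAULT (evict 1), frames=[5,4,2,3]
Total faults: 5

Answer: 5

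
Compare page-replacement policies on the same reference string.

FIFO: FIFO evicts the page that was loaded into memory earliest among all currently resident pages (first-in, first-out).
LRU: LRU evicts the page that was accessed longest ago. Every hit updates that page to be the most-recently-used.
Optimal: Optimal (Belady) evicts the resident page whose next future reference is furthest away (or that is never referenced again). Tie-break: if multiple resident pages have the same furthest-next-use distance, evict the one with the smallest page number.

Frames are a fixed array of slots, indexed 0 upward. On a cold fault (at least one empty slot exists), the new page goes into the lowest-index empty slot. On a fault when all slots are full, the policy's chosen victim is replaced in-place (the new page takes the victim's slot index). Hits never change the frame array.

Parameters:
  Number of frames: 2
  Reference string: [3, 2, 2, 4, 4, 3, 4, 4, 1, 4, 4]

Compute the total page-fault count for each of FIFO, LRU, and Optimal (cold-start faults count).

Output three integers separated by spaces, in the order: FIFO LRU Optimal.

--- FIFO ---
  step 0: ref 3 -> FAULT, frames=[3,-] (faults so far: 1)
  step 1: ref 2 -> FAULT, frames=[3,2] (faults so far: 2)
  step 2: ref 2 -> HIT, frames=[3,2] (faults so far: 2)
  step 3: ref 4 -> FAULT, evict 3, frames=[4,2] (faults so far: 3)
  step 4: ref 4 -> HIT, frames=[4,2] (faults so far: 3)
  step 5: ref 3 -> FAULT, evict 2, frames=[4,3] (faults so far: 4)
  step 6: ref 4 -> HIT, frames=[4,3] (faults so far: 4)
  step 7: ref 4 -> HIT, frames=[4,3] (faults so far: 4)
  step 8: ref 1 -> FAULT, evict 4, frames=[1,3] (faults so far: 5)
  step 9: ref 4 -> FAULT, evict 3, frames=[1,4] (faults so far: 6)
  step 10: ref 4 -> HIT, frames=[1,4] (faults so far: 6)
  FIFO total faults: 6
--- LRU ---
  step 0: ref 3 -> FAULT, frames=[3,-] (faults so far: 1)
  step 1: ref 2 -> FAULT, frames=[3,2] (faults so far: 2)
  step 2: ref 2 -> HIT, frames=[3,2] (faults so far: 2)
  step 3: ref 4 -> FAULT, evict 3, frames=[4,2] (faults so far: 3)
  step 4: ref 4 -> HIT, frames=[4,2] (faults so far: 3)
  step 5: ref 3 -> FAULT, evict 2, frames=[4,3] (faults so far: 4)
  step 6: ref 4 -> HIT, frames=[4,3] (faults so far: 4)
  step 7: ref 4 -> HIT, frames=[4,3] (faults so far: 4)
  step 8: ref 1 -> FAULT, evict 3, frames=[4,1] (faults so far: 5)
  step 9: ref 4 -> HIT, frames=[4,1] (faults so far: 5)
  step 10: ref 4 -> HIT, frames=[4,1] (faults so far: 5)
  LRU total faults: 5
--- Optimal ---
  step 0: ref 3 -> FAULT, frames=[3,-] (faults so far: 1)
  step 1: ref 2 -> FAULT, frames=[3,2] (faults so far: 2)
  step 2: ref 2 -> HIT, frames=[3,2] (faults so far: 2)
  step 3: ref 4 -> FAULT, evict 2, frames=[3,4] (faults so far: 3)
  step 4: ref 4 -> HIT, frames=[3,4] (faults so far: 3)
  step 5: ref 3 -> HIT, frames=[3,4] (faults so far: 3)
  step 6: ref 4 -> HIT, frames=[3,4] (faults so far: 3)
  step 7: ref 4 -> HIT, frames=[3,4] (faults so far: 3)
  step 8: ref 1 -> FAULT, evict 3, frames=[1,4] (faults so far: 4)
  step 9: ref 4 -> HIT, frames=[1,4] (faults so far: 4)
  step 10: ref 4 -> HIT, frames=[1,4] (faults so far: 4)
  Optimal total faults: 4

Answer: 6 5 4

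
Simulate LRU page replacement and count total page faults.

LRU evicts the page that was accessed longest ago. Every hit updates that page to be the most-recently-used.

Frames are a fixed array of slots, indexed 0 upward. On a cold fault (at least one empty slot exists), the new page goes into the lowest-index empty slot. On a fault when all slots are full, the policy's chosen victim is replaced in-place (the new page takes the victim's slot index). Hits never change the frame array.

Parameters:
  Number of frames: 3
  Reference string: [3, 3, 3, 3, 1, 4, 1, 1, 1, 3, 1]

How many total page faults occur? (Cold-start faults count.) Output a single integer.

Answer: 3

Derivation:
Step 0: ref 3 → FAULT, frames=[3,-,-]
Step 1: ref 3 → HIT, frames=[3,-,-]
Step 2: ref 3 → HIT, frames=[3,-,-]
Step 3: ref 3 → HIT, frames=[3,-,-]
Step 4: ref 1 → FAULT, frames=[3,1,-]
Step 5: ref 4 → FAULT, frames=[3,1,4]
Step 6: ref 1 → HIT, frames=[3,1,4]
Step 7: ref 1 → HIT, frames=[3,1,4]
Step 8: ref 1 → HIT, frames=[3,1,4]
Step 9: ref 3 → HIT, frames=[3,1,4]
Step 10: ref 1 → HIT, frames=[3,1,4]
Total faults: 3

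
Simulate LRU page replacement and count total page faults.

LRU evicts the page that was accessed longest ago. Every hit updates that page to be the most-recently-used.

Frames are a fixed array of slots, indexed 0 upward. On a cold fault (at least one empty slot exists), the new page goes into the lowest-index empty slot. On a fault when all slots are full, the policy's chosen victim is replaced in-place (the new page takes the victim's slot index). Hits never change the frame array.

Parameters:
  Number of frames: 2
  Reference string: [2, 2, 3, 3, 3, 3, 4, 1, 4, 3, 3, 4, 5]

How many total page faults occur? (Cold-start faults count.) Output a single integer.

Step 0: ref 2 → FAULT, frames=[2,-]
Step 1: ref 2 → HIT, frames=[2,-]
Step 2: ref 3 → FAULT, frames=[2,3]
Step 3: ref 3 → HIT, frames=[2,3]
Step 4: ref 3 → HIT, frames=[2,3]
Step 5: ref 3 → HIT, frames=[2,3]
Step 6: ref 4 → FAULT (evict 2), frames=[4,3]
Step 7: ref 1 → FAULT (evict 3), frames=[4,1]
Step 8: ref 4 → HIT, frames=[4,1]
Step 9: ref 3 → FAULT (evict 1), frames=[4,3]
Step 10: ref 3 → HIT, frames=[4,3]
Step 11: ref 4 → HIT, frames=[4,3]
Step 12: ref 5 → FAULT (evict 3), frames=[4,5]
Total faults: 6

Answer: 6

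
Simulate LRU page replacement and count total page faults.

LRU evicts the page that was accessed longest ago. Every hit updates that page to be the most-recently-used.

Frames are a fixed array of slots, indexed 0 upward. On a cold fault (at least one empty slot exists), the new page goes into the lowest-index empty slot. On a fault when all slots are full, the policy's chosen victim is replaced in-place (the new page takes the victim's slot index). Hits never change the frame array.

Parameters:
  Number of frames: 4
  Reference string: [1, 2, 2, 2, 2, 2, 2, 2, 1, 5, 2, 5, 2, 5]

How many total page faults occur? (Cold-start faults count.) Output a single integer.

Step 0: ref 1 → FAULT, frames=[1,-,-,-]
Step 1: ref 2 → FAULT, frames=[1,2,-,-]
Step 2: ref 2 → HIT, frames=[1,2,-,-]
Step 3: ref 2 → HIT, frames=[1,2,-,-]
Step 4: ref 2 → HIT, frames=[1,2,-,-]
Step 5: ref 2 → HIT, frames=[1,2,-,-]
Step 6: ref 2 → HIT, frames=[1,2,-,-]
Step 7: ref 2 → HIT, frames=[1,2,-,-]
Step 8: ref 1 → HIT, frames=[1,2,-,-]
Step 9: ref 5 → FAULT, frames=[1,2,5,-]
Step 10: ref 2 → HIT, frames=[1,2,5,-]
Step 11: ref 5 → HIT, frames=[1,2,5,-]
Step 12: ref 2 → HIT, frames=[1,2,5,-]
Step 13: ref 5 → HIT, frames=[1,2,5,-]
Total faults: 3

Answer: 3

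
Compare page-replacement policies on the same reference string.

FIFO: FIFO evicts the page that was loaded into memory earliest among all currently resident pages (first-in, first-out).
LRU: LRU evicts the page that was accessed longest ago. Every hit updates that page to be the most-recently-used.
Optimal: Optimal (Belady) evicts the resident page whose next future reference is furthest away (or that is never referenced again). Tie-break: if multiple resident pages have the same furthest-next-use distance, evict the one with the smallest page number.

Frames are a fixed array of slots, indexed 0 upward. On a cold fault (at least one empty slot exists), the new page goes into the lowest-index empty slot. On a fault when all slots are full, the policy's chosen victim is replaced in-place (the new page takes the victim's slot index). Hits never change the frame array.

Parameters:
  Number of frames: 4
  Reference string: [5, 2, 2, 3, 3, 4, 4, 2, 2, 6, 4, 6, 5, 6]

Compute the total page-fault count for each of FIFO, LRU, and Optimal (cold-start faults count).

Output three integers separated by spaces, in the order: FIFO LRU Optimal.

Answer: 6 6 5

Derivation:
--- FIFO ---
  step 0: ref 5 -> FAULT, frames=[5,-,-,-] (faults so far: 1)
  step 1: ref 2 -> FAULT, frames=[5,2,-,-] (faults so far: 2)
  step 2: ref 2 -> HIT, frames=[5,2,-,-] (faults so far: 2)
  step 3: ref 3 -> FAULT, frames=[5,2,3,-] (faults so far: 3)
  step 4: ref 3 -> HIT, frames=[5,2,3,-] (faults so far: 3)
  step 5: ref 4 -> FAULT, frames=[5,2,3,4] (faults so far: 4)
  step 6: ref 4 -> HIT, frames=[5,2,3,4] (faults so far: 4)
  step 7: ref 2 -> HIT, frames=[5,2,3,4] (faults so far: 4)
  step 8: ref 2 -> HIT, frames=[5,2,3,4] (faults so far: 4)
  step 9: ref 6 -> FAULT, evict 5, frames=[6,2,3,4] (faults so far: 5)
  step 10: ref 4 -> HIT, frames=[6,2,3,4] (faults so far: 5)
  step 11: ref 6 -> HIT, frames=[6,2,3,4] (faults so far: 5)
  step 12: ref 5 -> FAULT, evict 2, frames=[6,5,3,4] (faults so far: 6)
  step 13: ref 6 -> HIT, frames=[6,5,3,4] (faults so far: 6)
  FIFO total faults: 6
--- LRU ---
  step 0: ref 5 -> FAULT, frames=[5,-,-,-] (faults so far: 1)
  step 1: ref 2 -> FAULT, frames=[5,2,-,-] (faults so far: 2)
  step 2: ref 2 -> HIT, frames=[5,2,-,-] (faults so far: 2)
  step 3: ref 3 -> FAULT, frames=[5,2,3,-] (faults so far: 3)
  step 4: ref 3 -> HIT, frames=[5,2,3,-] (faults so far: 3)
  step 5: ref 4 -> FAULT, frames=[5,2,3,4] (faults so far: 4)
  step 6: ref 4 -> HIT, frames=[5,2,3,4] (faults so far: 4)
  step 7: ref 2 -> HIT, frames=[5,2,3,4] (faults so far: 4)
  step 8: ref 2 -> HIT, frames=[5,2,3,4] (faults so far: 4)
  step 9: ref 6 -> FAULT, evict 5, frames=[6,2,3,4] (faults so far: 5)
  step 10: ref 4 -> HIT, frames=[6,2,3,4] (faults so far: 5)
  step 11: ref 6 -> HIT, frames=[6,2,3,4] (faults so far: 5)
  step 12: ref 5 -> FAULT, evict 3, frames=[6,2,5,4] (faults so far: 6)
  step 13: ref 6 -> HIT, frames=[6,2,5,4] (faults so far: 6)
  LRU total faults: 6
--- Optimal ---
  step 0: ref 5 -> FAULT, frames=[5,-,-,-] (faults so far: 1)
  step 1: ref 2 -> FAULT, frames=[5,2,-,-] (faults so far: 2)
  step 2: ref 2 -> HIT, frames=[5,2,-,-] (faults so far: 2)
  step 3: ref 3 -> FAULT, frames=[5,2,3,-] (faults so far: 3)
  step 4: ref 3 -> HIT, frames=[5,2,3,-] (faults so far: 3)
  step 5: ref 4 -> FAULT, frames=[5,2,3,4] (faults so far: 4)
  step 6: ref 4 -> HIT, frames=[5,2,3,4] (faults so far: 4)
  step 7: ref 2 -> HIT, frames=[5,2,3,4] (faults so far: 4)
  step 8: ref 2 -> HIT, frames=[5,2,3,4] (faults so far: 4)
  step 9: ref 6 -> FAULT, evict 2, frames=[5,6,3,4] (faults so far: 5)
  step 10: ref 4 -> HIT, frames=[5,6,3,4] (faults so far: 5)
  step 11: ref 6 -> HIT, frames=[5,6,3,4] (faults so far: 5)
  step 12: ref 5 -> HIT, frames=[5,6,3,4] (faults so far: 5)
  step 13: ref 6 -> HIT, frames=[5,6,3,4] (faults so far: 5)
  Optimal total faults: 5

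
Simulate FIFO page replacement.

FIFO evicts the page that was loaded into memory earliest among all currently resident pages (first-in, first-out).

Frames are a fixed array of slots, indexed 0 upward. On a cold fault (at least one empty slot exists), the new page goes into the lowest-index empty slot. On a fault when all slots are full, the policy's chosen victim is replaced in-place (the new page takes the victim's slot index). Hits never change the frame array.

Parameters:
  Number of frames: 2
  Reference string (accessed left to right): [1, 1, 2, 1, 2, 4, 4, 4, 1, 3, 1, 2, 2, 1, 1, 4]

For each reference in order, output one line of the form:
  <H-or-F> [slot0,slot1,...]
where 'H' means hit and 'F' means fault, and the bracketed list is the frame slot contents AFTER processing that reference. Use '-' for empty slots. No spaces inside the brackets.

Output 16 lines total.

F [1,-]
H [1,-]
F [1,2]
H [1,2]
H [1,2]
F [4,2]
H [4,2]
H [4,2]
F [4,1]
F [3,1]
H [3,1]
F [3,2]
H [3,2]
F [1,2]
H [1,2]
F [1,4]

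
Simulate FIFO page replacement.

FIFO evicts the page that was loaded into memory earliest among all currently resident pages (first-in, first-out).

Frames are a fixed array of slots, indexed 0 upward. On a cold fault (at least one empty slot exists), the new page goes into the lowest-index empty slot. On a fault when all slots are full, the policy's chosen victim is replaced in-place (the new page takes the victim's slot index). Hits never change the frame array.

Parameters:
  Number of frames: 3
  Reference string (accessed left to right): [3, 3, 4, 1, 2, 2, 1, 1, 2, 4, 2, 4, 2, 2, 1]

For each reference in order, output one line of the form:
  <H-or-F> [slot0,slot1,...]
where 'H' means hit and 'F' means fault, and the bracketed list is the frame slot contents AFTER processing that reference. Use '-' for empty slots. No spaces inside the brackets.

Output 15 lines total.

F [3,-,-]
H [3,-,-]
F [3,4,-]
F [3,4,1]
F [2,4,1]
H [2,4,1]
H [2,4,1]
H [2,4,1]
H [2,4,1]
H [2,4,1]
H [2,4,1]
H [2,4,1]
H [2,4,1]
H [2,4,1]
H [2,4,1]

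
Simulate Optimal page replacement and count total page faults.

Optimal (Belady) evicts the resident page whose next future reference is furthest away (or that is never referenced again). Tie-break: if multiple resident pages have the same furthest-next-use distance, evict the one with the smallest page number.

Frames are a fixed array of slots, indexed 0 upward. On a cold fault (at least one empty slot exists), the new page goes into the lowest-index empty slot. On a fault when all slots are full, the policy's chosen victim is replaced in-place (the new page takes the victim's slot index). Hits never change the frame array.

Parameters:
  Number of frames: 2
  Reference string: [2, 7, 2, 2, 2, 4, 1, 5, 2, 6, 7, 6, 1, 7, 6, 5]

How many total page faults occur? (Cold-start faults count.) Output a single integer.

Step 0: ref 2 → FAULT, frames=[2,-]
Step 1: ref 7 → FAULT, frames=[2,7]
Step 2: ref 2 → HIT, frames=[2,7]
Step 3: ref 2 → HIT, frames=[2,7]
Step 4: ref 2 → HIT, frames=[2,7]
Step 5: ref 4 → FAULT (evict 7), frames=[2,4]
Step 6: ref 1 → FAULT (evict 4), frames=[2,1]
Step 7: ref 5 → FAULT (evict 1), frames=[2,5]
Step 8: ref 2 → HIT, frames=[2,5]
Step 9: ref 6 → FAULT (evict 2), frames=[6,5]
Step 10: ref 7 → FAULT (evict 5), frames=[6,7]
Step 11: ref 6 → HIT, frames=[6,7]
Step 12: ref 1 → FAULT (evict 6), frames=[1,7]
Step 13: ref 7 → HIT, frames=[1,7]
Step 14: ref 6 → FAULT (evict 1), frames=[6,7]
Step 15: ref 5 → FAULT (evict 6), frames=[5,7]
Total faults: 10

Answer: 10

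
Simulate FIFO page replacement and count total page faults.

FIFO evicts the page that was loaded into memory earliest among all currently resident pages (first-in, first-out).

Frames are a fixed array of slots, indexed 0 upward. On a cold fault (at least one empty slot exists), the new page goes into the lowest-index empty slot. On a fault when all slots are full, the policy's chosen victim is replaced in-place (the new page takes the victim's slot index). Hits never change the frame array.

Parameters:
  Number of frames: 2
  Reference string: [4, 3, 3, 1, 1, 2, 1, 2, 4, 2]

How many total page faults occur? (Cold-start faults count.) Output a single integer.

Step 0: ref 4 → FAULT, frames=[4,-]
Step 1: ref 3 → FAULT, frames=[4,3]
Step 2: ref 3 → HIT, frames=[4,3]
Step 3: ref 1 → FAULT (evict 4), frames=[1,3]
Step 4: ref 1 → HIT, frames=[1,3]
Step 5: ref 2 → FAULT (evict 3), frames=[1,2]
Step 6: ref 1 → HIT, frames=[1,2]
Step 7: ref 2 → HIT, frames=[1,2]
Step 8: ref 4 → FAULT (evict 1), frames=[4,2]
Step 9: ref 2 → HIT, frames=[4,2]
Total faults: 5

Answer: 5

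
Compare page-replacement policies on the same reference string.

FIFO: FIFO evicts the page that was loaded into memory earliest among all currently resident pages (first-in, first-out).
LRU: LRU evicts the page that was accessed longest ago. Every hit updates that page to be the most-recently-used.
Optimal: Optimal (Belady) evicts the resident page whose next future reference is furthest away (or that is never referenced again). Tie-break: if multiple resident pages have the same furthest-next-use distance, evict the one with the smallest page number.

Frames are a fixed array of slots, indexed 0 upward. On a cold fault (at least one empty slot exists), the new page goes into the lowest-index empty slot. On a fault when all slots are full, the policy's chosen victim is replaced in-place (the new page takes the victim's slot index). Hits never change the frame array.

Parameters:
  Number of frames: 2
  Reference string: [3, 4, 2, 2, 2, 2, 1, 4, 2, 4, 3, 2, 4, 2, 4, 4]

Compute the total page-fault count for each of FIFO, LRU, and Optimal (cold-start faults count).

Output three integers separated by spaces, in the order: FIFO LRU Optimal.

--- FIFO ---
  step 0: ref 3 -> FAULT, frames=[3,-] (faults so far: 1)
  step 1: ref 4 -> FAULT, frames=[3,4] (faults so far: 2)
  step 2: ref 2 -> FAULT, evict 3, frames=[2,4] (faults so far: 3)
  step 3: ref 2 -> HIT, frames=[2,4] (faults so far: 3)
  step 4: ref 2 -> HIT, frames=[2,4] (faults so far: 3)
  step 5: ref 2 -> HIT, frames=[2,4] (faults so far: 3)
  step 6: ref 1 -> FAULT, evict 4, frames=[2,1] (faults so far: 4)
  step 7: ref 4 -> FAULT, evict 2, frames=[4,1] (faults so far: 5)
  step 8: ref 2 -> FAULT, evict 1, frames=[4,2] (faults so far: 6)
  step 9: ref 4 -> HIT, frames=[4,2] (faults so far: 6)
  step 10: ref 3 -> FAULT, evict 4, frames=[3,2] (faults so far: 7)
  step 11: ref 2 -> HIT, frames=[3,2] (faults so far: 7)
  step 12: ref 4 -> FAULT, evict 2, frames=[3,4] (faults so far: 8)
  step 13: ref 2 -> FAULT, evict 3, frames=[2,4] (faults so far: 9)
  step 14: ref 4 -> HIT, frames=[2,4] (faults so far: 9)
  step 15: ref 4 -> HIT, frames=[2,4] (faults so far: 9)
  FIFO total faults: 9
--- LRU ---
  step 0: ref 3 -> FAULT, frames=[3,-] (faults so far: 1)
  step 1: ref 4 -> FAULT, frames=[3,4] (faults so far: 2)
  step 2: ref 2 -> FAULT, evict 3, frames=[2,4] (faults so far: 3)
  step 3: ref 2 -> HIT, frames=[2,4] (faults so far: 3)
  step 4: ref 2 -> HIT, frames=[2,4] (faults so far: 3)
  step 5: ref 2 -> HIT, frames=[2,4] (faults so far: 3)
  step 6: ref 1 -> FAULT, evict 4, frames=[2,1] (faults so far: 4)
  step 7: ref 4 -> FAULT, evict 2, frames=[4,1] (faults so far: 5)
  step 8: ref 2 -> FAULT, evict 1, frames=[4,2] (faults so far: 6)
  step 9: ref 4 -> HIT, frames=[4,2] (faults so far: 6)
  step 10: ref 3 -> FAULT, evict 2, frames=[4,3] (faults so far: 7)
  step 11: ref 2 -> FAULT, evict 4, frames=[2,3] (faults so far: 8)
  step 12: ref 4 -> FAULT, evict 3, frames=[2,4] (faults so far: 9)
  step 13: ref 2 -> HIT, frames=[2,4] (faults so far: 9)
  step 14: ref 4 -> HIT, frames=[2,4] (faults so far: 9)
  step 15: ref 4 -> HIT, frames=[2,4] (faults so far: 9)
  LRU total faults: 9
--- Optimal ---
  step 0: ref 3 -> FAULT, frames=[3,-] (faults so far: 1)
  step 1: ref 4 -> FAULT, frames=[3,4] (faults so far: 2)
  step 2: ref 2 -> FAULT, evict 3, frames=[2,4] (faults so far: 3)
  step 3: ref 2 -> HIT, frames=[2,4] (faults so far: 3)
  step 4: ref 2 -> HIT, frames=[2,4] (faults so far: 3)
  step 5: ref 2 -> HIT, frames=[2,4] (faults so far: 3)
  step 6: ref 1 -> FAULT, evict 2, frames=[1,4] (faults so far: 4)
  step 7: ref 4 -> HIT, frames=[1,4] (faults so far: 4)
  step 8: ref 2 -> FAULT, evict 1, frames=[2,4] (faults so far: 5)
  step 9: ref 4 -> HIT, frames=[2,4] (faults so far: 5)
  step 10: ref 3 -> FAULT, evict 4, frames=[2,3] (faults so far: 6)
  step 11: ref 2 -> HIT, frames=[2,3] (faults so far: 6)
  step 12: ref 4 -> FAULT, evict 3, frames=[2,4] (faults so far: 7)
  step 13: ref 2 -> HIT, frames=[2,4] (faults so far: 7)
  step 14: ref 4 -> HIT, frames=[2,4] (faults so far: 7)
  step 15: ref 4 -> HIT, frames=[2,4] (faults so far: 7)
  Optimal total faults: 7

Answer: 9 9 7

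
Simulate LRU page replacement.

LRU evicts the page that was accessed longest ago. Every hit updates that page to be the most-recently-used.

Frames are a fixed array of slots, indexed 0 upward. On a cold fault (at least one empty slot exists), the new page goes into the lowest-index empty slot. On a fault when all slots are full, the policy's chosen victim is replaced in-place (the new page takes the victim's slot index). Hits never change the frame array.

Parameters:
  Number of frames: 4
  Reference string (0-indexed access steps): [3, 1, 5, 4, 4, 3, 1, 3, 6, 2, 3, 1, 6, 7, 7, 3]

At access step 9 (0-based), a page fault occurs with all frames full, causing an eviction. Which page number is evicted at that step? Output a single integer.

Step 0: ref 3 -> FAULT, frames=[3,-,-,-]
Step 1: ref 1 -> FAULT, frames=[3,1,-,-]
Step 2: ref 5 -> FAULT, frames=[3,1,5,-]
Step 3: ref 4 -> FAULT, frames=[3,1,5,4]
Step 4: ref 4 -> HIT, frames=[3,1,5,4]
Step 5: ref 3 -> HIT, frames=[3,1,5,4]
Step 6: ref 1 -> HIT, frames=[3,1,5,4]
Step 7: ref 3 -> HIT, frames=[3,1,5,4]
Step 8: ref 6 -> FAULT, evict 5, frames=[3,1,6,4]
Step 9: ref 2 -> FAULT, evict 4, frames=[3,1,6,2]
At step 9: evicted page 4

Answer: 4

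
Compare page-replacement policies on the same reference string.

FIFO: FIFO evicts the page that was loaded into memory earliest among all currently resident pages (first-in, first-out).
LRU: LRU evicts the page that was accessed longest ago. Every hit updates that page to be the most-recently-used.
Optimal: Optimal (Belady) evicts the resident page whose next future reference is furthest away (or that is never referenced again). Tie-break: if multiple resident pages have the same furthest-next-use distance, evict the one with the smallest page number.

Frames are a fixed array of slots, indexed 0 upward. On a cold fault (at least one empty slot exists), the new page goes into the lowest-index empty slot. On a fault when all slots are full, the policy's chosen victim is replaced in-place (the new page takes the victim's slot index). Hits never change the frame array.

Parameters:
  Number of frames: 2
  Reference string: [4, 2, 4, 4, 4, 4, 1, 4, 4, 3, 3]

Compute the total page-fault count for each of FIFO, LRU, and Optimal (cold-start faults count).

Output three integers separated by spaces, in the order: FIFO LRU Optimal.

--- FIFO ---
  step 0: ref 4 -> FAULT, frames=[4,-] (faults so far: 1)
  step 1: ref 2 -> FAULT, frames=[4,2] (faults so far: 2)
  step 2: ref 4 -> HIT, frames=[4,2] (faults so far: 2)
  step 3: ref 4 -> HIT, frames=[4,2] (faults so far: 2)
  step 4: ref 4 -> HIT, frames=[4,2] (faults so far: 2)
  step 5: ref 4 -> HIT, frames=[4,2] (faults so far: 2)
  step 6: ref 1 -> FAULT, evict 4, frames=[1,2] (faults so far: 3)
  step 7: ref 4 -> FAULT, evict 2, frames=[1,4] (faults so far: 4)
  step 8: ref 4 -> HIT, frames=[1,4] (faults so far: 4)
  step 9: ref 3 -> FAULT, evict 1, frames=[3,4] (faults so far: 5)
  step 10: ref 3 -> HIT, frames=[3,4] (faults so far: 5)
  FIFO total faults: 5
--- LRU ---
  step 0: ref 4 -> FAULT, frames=[4,-] (faults so far: 1)
  step 1: ref 2 -> FAULT, frames=[4,2] (faults so far: 2)
  step 2: ref 4 -> HIT, frames=[4,2] (faults so far: 2)
  step 3: ref 4 -> HIT, frames=[4,2] (faults so far: 2)
  step 4: ref 4 -> HIT, frames=[4,2] (faults so far: 2)
  step 5: ref 4 -> HIT, frames=[4,2] (faults so far: 2)
  step 6: ref 1 -> FAULT, evict 2, frames=[4,1] (faults so far: 3)
  step 7: ref 4 -> HIT, frames=[4,1] (faults so far: 3)
  step 8: ref 4 -> HIT, frames=[4,1] (faults so far: 3)
  step 9: ref 3 -> FAULT, evict 1, frames=[4,3] (faults so far: 4)
  step 10: ref 3 -> HIT, frames=[4,3] (faults so far: 4)
  LRU total faults: 4
--- Optimal ---
  step 0: ref 4 -> FAULT, frames=[4,-] (faults so far: 1)
  step 1: ref 2 -> FAULT, frames=[4,2] (faults so far: 2)
  step 2: ref 4 -> HIT, frames=[4,2] (faults so far: 2)
  step 3: ref 4 -> HIT, frames=[4,2] (faults so far: 2)
  step 4: ref 4 -> HIT, frames=[4,2] (faults so far: 2)
  step 5: ref 4 -> HIT, frames=[4,2] (faults so far: 2)
  step 6: ref 1 -> FAULT, evict 2, frames=[4,1] (faults so far: 3)
  step 7: ref 4 -> HIT, frames=[4,1] (faults so far: 3)
  step 8: ref 4 -> HIT, frames=[4,1] (faults so far: 3)
  step 9: ref 3 -> FAULT, evict 1, frames=[4,3] (faults so far: 4)
  step 10: ref 3 -> HIT, frames=[4,3] (faults so far: 4)
  Optimal total faults: 4

Answer: 5 4 4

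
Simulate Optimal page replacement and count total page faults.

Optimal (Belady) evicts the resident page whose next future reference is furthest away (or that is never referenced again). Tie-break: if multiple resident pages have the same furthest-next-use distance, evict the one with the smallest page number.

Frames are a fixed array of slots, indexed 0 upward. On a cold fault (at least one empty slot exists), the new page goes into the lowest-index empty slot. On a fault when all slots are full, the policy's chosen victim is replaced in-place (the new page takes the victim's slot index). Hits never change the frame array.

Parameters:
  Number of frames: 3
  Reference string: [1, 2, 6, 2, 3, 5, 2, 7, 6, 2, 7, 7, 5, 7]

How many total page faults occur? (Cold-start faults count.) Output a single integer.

Answer: 7

Derivation:
Step 0: ref 1 → FAULT, frames=[1,-,-]
Step 1: ref 2 → FAULT, frames=[1,2,-]
Step 2: ref 6 → FAULT, frames=[1,2,6]
Step 3: ref 2 → HIT, frames=[1,2,6]
Step 4: ref 3 → FAULT (evict 1), frames=[3,2,6]
Step 5: ref 5 → FAULT (evict 3), frames=[5,2,6]
Step 6: ref 2 → HIT, frames=[5,2,6]
Step 7: ref 7 → FAULT (evict 5), frames=[7,2,6]
Step 8: ref 6 → HIT, frames=[7,2,6]
Step 9: ref 2 → HIT, frames=[7,2,6]
Step 10: ref 7 → HIT, frames=[7,2,6]
Step 11: ref 7 → HIT, frames=[7,2,6]
Step 12: ref 5 → FAULT (evict 2), frames=[7,5,6]
Step 13: ref 7 → HIT, frames=[7,5,6]
Total faults: 7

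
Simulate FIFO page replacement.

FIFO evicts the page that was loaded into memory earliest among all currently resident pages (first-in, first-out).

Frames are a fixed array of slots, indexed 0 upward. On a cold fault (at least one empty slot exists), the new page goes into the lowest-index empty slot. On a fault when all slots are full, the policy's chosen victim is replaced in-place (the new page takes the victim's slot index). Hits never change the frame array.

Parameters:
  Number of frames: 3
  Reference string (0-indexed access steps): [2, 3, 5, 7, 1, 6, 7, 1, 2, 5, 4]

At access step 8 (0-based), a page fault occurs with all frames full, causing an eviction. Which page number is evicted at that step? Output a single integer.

Answer: 7

Derivation:
Step 0: ref 2 -> FAULT, frames=[2,-,-]
Step 1: ref 3 -> FAULT, frames=[2,3,-]
Step 2: ref 5 -> FAULT, frames=[2,3,5]
Step 3: ref 7 -> FAULT, evict 2, frames=[7,3,5]
Step 4: ref 1 -> FAULT, evict 3, frames=[7,1,5]
Step 5: ref 6 -> FAULT, evict 5, frames=[7,1,6]
Step 6: ref 7 -> HIT, frames=[7,1,6]
Step 7: ref 1 -> HIT, frames=[7,1,6]
Step 8: ref 2 -> FAULT, evict 7, frames=[2,1,6]
At step 8: evicted page 7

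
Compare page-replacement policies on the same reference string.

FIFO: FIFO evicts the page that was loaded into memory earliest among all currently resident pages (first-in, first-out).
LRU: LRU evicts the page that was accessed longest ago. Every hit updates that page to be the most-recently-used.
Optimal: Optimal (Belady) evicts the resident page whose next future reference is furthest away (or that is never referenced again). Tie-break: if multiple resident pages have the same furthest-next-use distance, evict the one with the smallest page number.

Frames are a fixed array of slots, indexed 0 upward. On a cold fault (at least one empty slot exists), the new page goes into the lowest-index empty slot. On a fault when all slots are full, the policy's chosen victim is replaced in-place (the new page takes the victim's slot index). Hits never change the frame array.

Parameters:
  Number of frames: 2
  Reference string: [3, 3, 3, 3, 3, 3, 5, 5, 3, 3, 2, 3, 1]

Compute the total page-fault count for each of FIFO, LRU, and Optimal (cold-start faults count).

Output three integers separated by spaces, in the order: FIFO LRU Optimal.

Answer: 5 4 4

Derivation:
--- FIFO ---
  step 0: ref 3 -> FAULT, frames=[3,-] (faults so far: 1)
  step 1: ref 3 -> HIT, frames=[3,-] (faults so far: 1)
  step 2: ref 3 -> HIT, frames=[3,-] (faults so far: 1)
  step 3: ref 3 -> HIT, frames=[3,-] (faults so far: 1)
  step 4: ref 3 -> HIT, frames=[3,-] (faults so far: 1)
  step 5: ref 3 -> HIT, frames=[3,-] (faults so far: 1)
  step 6: ref 5 -> FAULT, frames=[3,5] (faults so far: 2)
  step 7: ref 5 -> HIT, frames=[3,5] (faults so far: 2)
  step 8: ref 3 -> HIT, frames=[3,5] (faults so far: 2)
  step 9: ref 3 -> HIT, frames=[3,5] (faults so far: 2)
  step 10: ref 2 -> FAULT, evict 3, frames=[2,5] (faults so far: 3)
  step 11: ref 3 -> FAULT, evict 5, frames=[2,3] (faults so far: 4)
  step 12: ref 1 -> FAULT, evict 2, frames=[1,3] (faults so far: 5)
  FIFO total faults: 5
--- LRU ---
  step 0: ref 3 -> FAULT, frames=[3,-] (faults so far: 1)
  step 1: ref 3 -> HIT, frames=[3,-] (faults so far: 1)
  step 2: ref 3 -> HIT, frames=[3,-] (faults so far: 1)
  step 3: ref 3 -> HIT, frames=[3,-] (faults so far: 1)
  step 4: ref 3 -> HIT, frames=[3,-] (faults so far: 1)
  step 5: ref 3 -> HIT, frames=[3,-] (faults so far: 1)
  step 6: ref 5 -> FAULT, frames=[3,5] (faults so far: 2)
  step 7: ref 5 -> HIT, frames=[3,5] (faults so far: 2)
  step 8: ref 3 -> HIT, frames=[3,5] (faults so far: 2)
  step 9: ref 3 -> HIT, frames=[3,5] (faults so far: 2)
  step 10: ref 2 -> FAULT, evict 5, frames=[3,2] (faults so far: 3)
  step 11: ref 3 -> HIT, frames=[3,2] (faults so far: 3)
  step 12: ref 1 -> FAULT, evict 2, frames=[3,1] (faults so far: 4)
  LRU total faults: 4
--- Optimal ---
  step 0: ref 3 -> FAULT, frames=[3,-] (faults so far: 1)
  step 1: ref 3 -> HIT, frames=[3,-] (faults so far: 1)
  step 2: ref 3 -> HIT, frames=[3,-] (faults so far: 1)
  step 3: ref 3 -> HIT, frames=[3,-] (faults so far: 1)
  step 4: ref 3 -> HIT, frames=[3,-] (faults so far: 1)
  step 5: ref 3 -> HIT, frames=[3,-] (faults so far: 1)
  step 6: ref 5 -> FAULT, frames=[3,5] (faults so far: 2)
  step 7: ref 5 -> HIT, frames=[3,5] (faults so far: 2)
  step 8: ref 3 -> HIT, frames=[3,5] (faults so far: 2)
  step 9: ref 3 -> HIT, frames=[3,5] (faults so far: 2)
  step 10: ref 2 -> FAULT, evict 5, frames=[3,2] (faults so far: 3)
  step 11: ref 3 -> HIT, frames=[3,2] (faults so far: 3)
  step 12: ref 1 -> FAULT, evict 2, frames=[3,1] (faults so far: 4)
  Optimal total faults: 4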